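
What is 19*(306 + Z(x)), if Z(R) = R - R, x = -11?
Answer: 5814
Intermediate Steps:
Z(R) = 0
19*(306 + Z(x)) = 19*(306 + 0) = 19*306 = 5814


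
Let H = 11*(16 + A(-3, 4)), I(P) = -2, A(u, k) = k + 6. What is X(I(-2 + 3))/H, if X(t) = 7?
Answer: 7/286 ≈ 0.024476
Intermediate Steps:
A(u, k) = 6 + k
H = 286 (H = 11*(16 + (6 + 4)) = 11*(16 + 10) = 11*26 = 286)
X(I(-2 + 3))/H = 7/286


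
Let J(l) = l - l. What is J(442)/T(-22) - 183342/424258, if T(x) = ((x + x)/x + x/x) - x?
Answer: -91671/212129 ≈ -0.43215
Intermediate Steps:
T(x) = 3 - x (T(x) = ((2*x)/x + 1) - x = (2 + 1) - x = 3 - x)
J(l) = 0
J(442)/T(-22) - 183342/424258 = 0/(3 - 1*(-22)) - 183342/424258 = 0/(3 + 22) - 183342*1/424258 = 0/25 - 91671/212129 = 0*(1/25) - 91671/212129 = 0 - 91671/212129 = -91671/212129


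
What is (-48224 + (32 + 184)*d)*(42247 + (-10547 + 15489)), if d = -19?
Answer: -2469305992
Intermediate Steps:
(-48224 + (32 + 184)*d)*(42247 + (-10547 + 15489)) = (-48224 + (32 + 184)*(-19))*(42247 + (-10547 + 15489)) = (-48224 + 216*(-19))*(42247 + 4942) = (-48224 - 4104)*47189 = -52328*47189 = -2469305992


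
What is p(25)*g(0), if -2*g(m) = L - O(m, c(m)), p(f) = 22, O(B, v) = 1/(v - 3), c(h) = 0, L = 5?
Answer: -176/3 ≈ -58.667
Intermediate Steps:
O(B, v) = 1/(-3 + v)
g(m) = -8/3 (g(m) = -(5 - 1/(-3 + 0))/2 = -(5 - 1/(-3))/2 = -(5 - 1*(-1/3))/2 = -(5 + 1/3)/2 = -1/2*16/3 = -8/3)
p(25)*g(0) = 22*(-8/3) = -176/3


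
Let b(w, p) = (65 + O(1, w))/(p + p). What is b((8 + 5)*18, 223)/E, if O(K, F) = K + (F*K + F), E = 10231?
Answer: 267/2281513 ≈ 0.00011703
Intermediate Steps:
O(K, F) = F + K + F*K (O(K, F) = K + (F + F*K) = F + K + F*K)
b(w, p) = (66 + 2*w)/(2*p) (b(w, p) = (65 + (w + 1 + w*1))/(p + p) = (65 + (w + 1 + w))/((2*p)) = (65 + (1 + 2*w))*(1/(2*p)) = (66 + 2*w)*(1/(2*p)) = (66 + 2*w)/(2*p))
b((8 + 5)*18, 223)/E = ((33 + (8 + 5)*18)/223)/10231 = ((33 + 13*18)/223)*(1/10231) = ((33 + 234)/223)*(1/10231) = ((1/223)*267)*(1/10231) = (267/223)*(1/10231) = 267/2281513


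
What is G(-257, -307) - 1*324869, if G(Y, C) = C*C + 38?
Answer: -230582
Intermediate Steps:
G(Y, C) = 38 + C² (G(Y, C) = C² + 38 = 38 + C²)
G(-257, -307) - 1*324869 = (38 + (-307)²) - 1*324869 = (38 + 94249) - 324869 = 94287 - 324869 = -230582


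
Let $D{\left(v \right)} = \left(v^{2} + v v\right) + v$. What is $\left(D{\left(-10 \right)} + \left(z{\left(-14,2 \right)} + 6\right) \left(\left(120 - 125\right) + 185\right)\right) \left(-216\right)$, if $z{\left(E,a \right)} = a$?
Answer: $-352080$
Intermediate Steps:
$D{\left(v \right)} = v + 2 v^{2}$ ($D{\left(v \right)} = \left(v^{2} + v^{2}\right) + v = 2 v^{2} + v = v + 2 v^{2}$)
$\left(D{\left(-10 \right)} + \left(z{\left(-14,2 \right)} + 6\right) \left(\left(120 - 125\right) + 185\right)\right) \left(-216\right) = \left(- 10 \left(1 + 2 \left(-10\right)\right) + \left(2 + 6\right) \left(\left(120 - 125\right) + 185\right)\right) \left(-216\right) = \left(- 10 \left(1 - 20\right) + 8 \left(-5 + 185\right)\right) \left(-216\right) = \left(\left(-10\right) \left(-19\right) + 8 \cdot 180\right) \left(-216\right) = \left(190 + 1440\right) \left(-216\right) = 1630 \left(-216\right) = -352080$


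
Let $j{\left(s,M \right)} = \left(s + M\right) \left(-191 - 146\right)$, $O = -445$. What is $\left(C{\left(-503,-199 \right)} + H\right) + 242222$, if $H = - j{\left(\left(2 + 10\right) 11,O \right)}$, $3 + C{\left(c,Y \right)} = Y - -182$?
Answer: $136721$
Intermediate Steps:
$C{\left(c,Y \right)} = 179 + Y$ ($C{\left(c,Y \right)} = -3 + \left(Y - -182\right) = -3 + \left(Y + 182\right) = -3 + \left(182 + Y\right) = 179 + Y$)
$j{\left(s,M \right)} = - 337 M - 337 s$ ($j{\left(s,M \right)} = \left(M + s\right) \left(-337\right) = - 337 M - 337 s$)
$H = -105481$ ($H = - (\left(-337\right) \left(-445\right) - 337 \left(2 + 10\right) 11) = - (149965 - 337 \cdot 12 \cdot 11) = - (149965 - 44484) = \left(-1\right) 105481 = -105481$)
$\left(C{\left(-503,-199 \right)} + H\right) + 242222 = \left(\left(179 - 199\right) - 105481\right) + 242222 = \left(-20 - 105481\right) + 242222 = -105501 + 242222 = 136721$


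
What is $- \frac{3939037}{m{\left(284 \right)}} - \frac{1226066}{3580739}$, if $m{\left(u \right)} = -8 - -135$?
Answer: $- \frac{14104819118725}{454753853} \approx -31016.0$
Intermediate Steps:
$m{\left(u \right)} = 127$ ($m{\left(u \right)} = -8 + 135 = 127$)
$- \frac{3939037}{m{\left(284 \right)}} - \frac{1226066}{3580739} = - \frac{3939037}{127} - \frac{1226066}{3580739} = - \frac{14104819118725}{454753853}$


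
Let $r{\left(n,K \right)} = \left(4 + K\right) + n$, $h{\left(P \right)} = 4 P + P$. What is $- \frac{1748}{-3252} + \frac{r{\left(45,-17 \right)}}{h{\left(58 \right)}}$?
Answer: $\frac{76373}{117885} \approx 0.64786$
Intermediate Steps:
$h{\left(P \right)} = 5 P$
$r{\left(n,K \right)} = 4 + K + n$
$- \frac{1748}{-3252} + \frac{r{\left(45,-17 \right)}}{h{\left(58 \right)}} = - \frac{1748}{-3252} + \frac{4 - 17 + 45}{5 \cdot 58} = \left(-1748\right) \left(- \frac{1}{3252}\right) + \frac{32}{290} = \frac{437}{813} + 32 \cdot \frac{1}{290} = \frac{437}{813} + \frac{16}{145} = \frac{76373}{117885}$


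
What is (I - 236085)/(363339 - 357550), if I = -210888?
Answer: -446973/5789 ≈ -77.211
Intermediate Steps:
(I - 236085)/(363339 - 357550) = (-210888 - 236085)/(363339 - 357550) = -446973/5789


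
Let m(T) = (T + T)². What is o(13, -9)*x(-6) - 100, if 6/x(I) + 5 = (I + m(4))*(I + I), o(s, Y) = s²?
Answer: -71114/701 ≈ -101.45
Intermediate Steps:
m(T) = 4*T² (m(T) = (2*T)² = 4*T²)
x(I) = 6/(-5 + 2*I*(64 + I)) (x(I) = 6/(-5 + (I + 4*4²)*(I + I)) = 6/(-5 + (I + 4*16)*(2*I)) = 6/(-5 + (I + 64)*(2*I)) = 6/(-5 + (64 + I)*(2*I)) = 6/(-5 + 2*I*(64 + I)))
o(13, -9)*x(-6) - 100 = 13²*(6/(-5 + 2*(-6)² + 128*(-6))) - 100 = 169*(6/(-5 + 2*36 - 768)) - 100 = 169*(6/(-5 + 72 - 768)) - 100 = 169*(6/(-701)) - 100 = 169*(6*(-1/701)) - 100 = 169*(-6/701) - 100 = -1014/701 - 100 = -71114/701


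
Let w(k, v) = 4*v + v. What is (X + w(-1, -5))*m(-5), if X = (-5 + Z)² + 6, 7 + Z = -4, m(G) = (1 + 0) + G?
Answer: -948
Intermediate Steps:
w(k, v) = 5*v
m(G) = 1 + G
Z = -11 (Z = -7 - 4 = -11)
X = 262 (X = (-5 - 11)² + 6 = (-16)² + 6 = 256 + 6 = 262)
(X + w(-1, -5))*m(-5) = (262 + 5*(-5))*(1 - 5) = (262 - 25)*(-4) = 237*(-4) = -948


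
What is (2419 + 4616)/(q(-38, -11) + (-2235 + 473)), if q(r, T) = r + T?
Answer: -7035/1811 ≈ -3.8846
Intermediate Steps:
q(r, T) = T + r
(2419 + 4616)/(q(-38, -11) + (-2235 + 473)) = (2419 + 4616)/((-11 - 38) + (-2235 + 473)) = 7035/(-49 - 1762) = 7035/(-1811) = 7035*(-1/1811) = -7035/1811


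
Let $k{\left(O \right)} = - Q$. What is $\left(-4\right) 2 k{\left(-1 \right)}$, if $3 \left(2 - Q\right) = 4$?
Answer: $\frac{16}{3} \approx 5.3333$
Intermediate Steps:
$Q = \frac{2}{3}$ ($Q = 2 - \frac{4}{3} = \frac{2}{3} \approx 0.66667$)
$k{\left(O \right)} = - \frac{2}{3}$ ($k{\left(O \right)} = \left(-1\right) \frac{2}{3} = - \frac{2}{3}$)
$\left(-4\right) 2 k{\left(-1 \right)} = \left(-4\right) 2 \left(- \frac{2}{3}\right) = \left(-8\right) \left(- \frac{2}{3}\right) = \frac{16}{3}$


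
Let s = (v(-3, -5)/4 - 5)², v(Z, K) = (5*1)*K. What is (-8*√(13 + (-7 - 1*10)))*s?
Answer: -2025*I ≈ -2025.0*I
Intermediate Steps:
v(Z, K) = 5*K
s = 2025/16 (s = ((5*(-5))/4 - 5)² = (-25*¼ - 5)² = (-25/4 - 5)² = (-45/4)² = 2025/16 ≈ 126.56)
(-8*√(13 + (-7 - 1*10)))*s = -8*√(13 + (-7 - 1*10))*(2025/16) = -8*√(13 + (-7 - 10))*(2025/16) = -8*√(13 - 17)*(2025/16) = -16*I*(2025/16) = -2025*I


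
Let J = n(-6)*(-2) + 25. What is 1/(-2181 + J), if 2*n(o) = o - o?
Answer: -1/2156 ≈ -0.00046382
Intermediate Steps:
n(o) = 0 (n(o) = (o - o)/2 = (½)*0 = 0)
J = 25 (J = 0*(-2) + 25 = 0 + 25 = 25)
1/(-2181 + J) = 1/(-2181 + 25) = 1/(-2156) = -1/2156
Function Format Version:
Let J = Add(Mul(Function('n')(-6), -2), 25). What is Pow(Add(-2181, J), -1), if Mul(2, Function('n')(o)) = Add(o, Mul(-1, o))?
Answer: Rational(-1, 2156) ≈ -0.00046382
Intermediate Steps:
Function('n')(o) = 0 (Function('n')(o) = Mul(Rational(1, 2), Add(o, Mul(-1, o))) = Mul(Rational(1, 2), 0) = 0)
J = 25 (J = Add(Mul(0, -2), 25) = Add(0, 25) = 25)
Pow(Add(-2181, J), -1) = Pow(Add(-2181, 25), -1) = Pow(-2156, -1) = Rational(-1, 2156)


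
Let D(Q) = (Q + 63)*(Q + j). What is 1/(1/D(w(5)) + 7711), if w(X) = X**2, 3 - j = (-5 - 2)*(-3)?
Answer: 616/4749977 ≈ 0.00012968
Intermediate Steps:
j = -18 (j = 3 - (-5 - 2)*(-3) = 3 - (-7)*(-3) = 3 - 1*21 = 3 - 21 = -18)
D(Q) = (-18 + Q)*(63 + Q) (D(Q) = (Q + 63)*(Q - 18) = (63 + Q)*(-18 + Q) = (-18 + Q)*(63 + Q))
1/(1/D(w(5)) + 7711) = 1/(1/(-1134 + (5**2)**2 + 45*5**2) + 7711) = 1/(1/(-1134 + 25**2 + 45*25) + 7711) = 1/(1/(-1134 + 625 + 1125) + 7711) = 1/(1/616 + 7711) = 1/(4749977/616) = 616/4749977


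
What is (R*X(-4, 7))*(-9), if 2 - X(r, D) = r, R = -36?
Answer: 1944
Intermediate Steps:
X(r, D) = 2 - r
(R*X(-4, 7))*(-9) = -36*(2 - 1*(-4))*(-9) = -36*(2 + 4)*(-9) = -36*6*(-9) = -216*(-9) = 1944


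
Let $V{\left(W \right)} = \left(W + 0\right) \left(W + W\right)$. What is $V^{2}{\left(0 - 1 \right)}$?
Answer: $4$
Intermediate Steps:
$V{\left(W \right)} = 2 W^{2}$ ($V{\left(W \right)} = W 2 W = 2 W^{2}$)
$V^{2}{\left(0 - 1 \right)} = \left(2 \left(0 - 1\right)^{2}\right)^{2} = \left(2 \left(-1\right)^{2}\right)^{2} = \left(2 \cdot 1\right)^{2} = 2^{2} = 4$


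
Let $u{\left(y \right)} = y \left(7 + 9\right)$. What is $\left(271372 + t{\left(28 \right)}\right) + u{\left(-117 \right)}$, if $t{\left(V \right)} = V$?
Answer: $269528$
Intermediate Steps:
$u{\left(y \right)} = 16 y$ ($u{\left(y \right)} = y 16 = 16 y$)
$\left(271372 + t{\left(28 \right)}\right) + u{\left(-117 \right)} = \left(271372 + 28\right) + 16 \left(-117\right) = 271400 - 1872 = 269528$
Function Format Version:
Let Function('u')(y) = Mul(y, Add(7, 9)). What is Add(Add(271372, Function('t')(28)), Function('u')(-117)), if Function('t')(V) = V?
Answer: 269528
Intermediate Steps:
Function('u')(y) = Mul(16, y) (Function('u')(y) = Mul(y, 16) = Mul(16, y))
Add(Add(271372, Function('t')(28)), Function('u')(-117)) = Add(Add(271372, 28), Mul(16, -117)) = Add(271400, -1872) = 269528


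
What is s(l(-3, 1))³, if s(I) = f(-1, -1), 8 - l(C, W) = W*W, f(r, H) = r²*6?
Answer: 216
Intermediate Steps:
f(r, H) = 6*r²
l(C, W) = 8 - W² (l(C, W) = 8 - W*W = 8 - W²)
s(I) = 6 (s(I) = 6*(-1)² = 6*1 = 6)
s(l(-3, 1))³ = 6³ = 216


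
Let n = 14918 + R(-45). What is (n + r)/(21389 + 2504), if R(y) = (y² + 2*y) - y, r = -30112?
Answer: -13214/23893 ≈ -0.55305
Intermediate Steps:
R(y) = y + y²
n = 16898 (n = 14918 - 45*(1 - 45) = 14918 - 45*(-44) = 14918 + 1980 = 16898)
(n + r)/(21389 + 2504) = (16898 - 30112)/(21389 + 2504) = -13214/23893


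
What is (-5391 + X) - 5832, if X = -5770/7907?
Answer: -88746031/7907 ≈ -11224.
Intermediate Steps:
X = -5770/7907 (X = -5770*1/7907 = -5770/7907 ≈ -0.72973)
(-5391 + X) - 5832 = (-5391 - 5770/7907) - 5832 = -42632407/7907 - 5832 = -88746031/7907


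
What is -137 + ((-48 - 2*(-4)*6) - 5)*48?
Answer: -377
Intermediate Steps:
-137 + ((-48 - 2*(-4)*6) - 5)*48 = -137 + ((-48 + 8*6) - 5)*48 = -137 + ((-48 + 48) - 5)*48 = -137 + (0 - 5)*48 = -137 - 5*48 = -137 - 240 = -377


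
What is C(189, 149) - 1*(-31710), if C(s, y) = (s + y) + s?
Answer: 32237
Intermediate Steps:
C(s, y) = y + 2*s
C(189, 149) - 1*(-31710) = (149 + 2*189) - 1*(-31710) = (149 + 378) + 31710 = 527 + 31710 = 32237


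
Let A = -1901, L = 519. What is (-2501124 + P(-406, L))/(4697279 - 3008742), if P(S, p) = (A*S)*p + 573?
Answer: 398066763/1688537 ≈ 235.75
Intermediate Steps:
P(S, p) = 573 - 1901*S*p (P(S, p) = (-1901*S)*p + 573 = -1901*S*p + 573 = 573 - 1901*S*p)
(-2501124 + P(-406, L))/(4697279 - 3008742) = (-2501124 + (573 - 1901*(-406)*519))/(4697279 - 3008742) = (-2501124 + (573 + 400567314))/1688537 = (-2501124 + 400567887)*(1/1688537) = 398066763*(1/1688537) = 398066763/1688537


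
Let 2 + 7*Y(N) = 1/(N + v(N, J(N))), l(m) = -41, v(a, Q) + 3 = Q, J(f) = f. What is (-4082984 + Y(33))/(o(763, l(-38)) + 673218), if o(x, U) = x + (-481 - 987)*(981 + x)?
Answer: 1800596069/831819051 ≈ 2.1646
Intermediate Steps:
v(a, Q) = -3 + Q
Y(N) = -2/7 + 1/(7*(-3 + 2*N)) (Y(N) = -2/7 + 1/(7*(N + (-3 + N))) = -2/7 + 1/(7*(-3 + 2*N)))
o(x, U) = -1440108 - 1467*x (o(x, U) = x - 1468*(981 + x) = x + (-1440108 - 1468*x) = -1440108 - 1467*x)
(-4082984 + Y(33))/(o(763, l(-38)) + 673218) = (-4082984 + (7 - 4*33)/(7*(-3 + 2*33)))/((-1440108 - 1467*763) + 673218) = (-4082984 + (7 - 132)/(7*(-3 + 66)))/((-1440108 - 1119321) + 673218) = (-4082984 + (⅐)*(-125)/63)/(-2559429 + 673218) = (-4082984 + (⅐)*(1/63)*(-125))/(-1886211) = (-4082984 - 125/441)*(-1/1886211) = -1800596069/441*(-1/1886211) = 1800596069/831819051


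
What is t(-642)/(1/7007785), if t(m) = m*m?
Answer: 2888356696740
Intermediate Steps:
t(m) = m²
t(-642)/(1/7007785) = (-642)²/(1/7007785) = 412164/(1/7007785) = 412164*7007785 = 2888356696740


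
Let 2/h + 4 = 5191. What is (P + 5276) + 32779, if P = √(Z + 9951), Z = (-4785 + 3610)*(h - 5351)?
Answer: 38055 + √169430693871894/5187 ≈ 40564.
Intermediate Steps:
h = 2/5187 (h = 2/(-4 + 5191) = 2/5187 ≈ 0.00038558)
Z = 32612871125/5187 (Z = (-4785 + 3610)*(2/5187 - 5351) = -1175*(-27755635/5187) = 32612871125/5187 ≈ 6.2874e+6)
P = √169430693871894/5187 (P = √(32612871125/5187 + 9951) = √(32664486962/5187) = √169430693871894/5187 ≈ 2509.5)
(P + 5276) + 32779 = (√169430693871894/5187 + 5276) + 32779 = (5276 + √169430693871894/5187) + 32779 = 38055 + √169430693871894/5187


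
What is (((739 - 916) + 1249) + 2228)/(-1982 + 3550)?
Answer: 825/392 ≈ 2.1046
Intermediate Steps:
(((739 - 916) + 1249) + 2228)/(-1982 + 3550) = ((-177 + 1249) + 2228)/1568 = (1072 + 2228)*(1/1568) = 3300*(1/1568) = 825/392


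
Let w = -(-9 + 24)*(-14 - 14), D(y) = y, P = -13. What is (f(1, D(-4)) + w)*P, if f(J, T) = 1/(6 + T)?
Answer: -10933/2 ≈ -5466.5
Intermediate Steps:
w = 420 (w = -15*(-28) = -1*(-420) = 420)
(f(1, D(-4)) + w)*P = (1/(6 - 4) + 420)*(-13) = (1/2 + 420)*(-13) = (841/2)*(-13) = -10933/2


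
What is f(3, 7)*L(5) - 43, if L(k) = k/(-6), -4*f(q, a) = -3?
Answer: -349/8 ≈ -43.625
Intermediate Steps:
f(q, a) = ¾ (f(q, a) = -¼*(-3) = ¾)
L(k) = -k/6 (L(k) = k*(-⅙) = -k/6)
f(3, 7)*L(5) - 43 = 3*(-⅙*5)/4 - 43 = (¾)*(-⅚) - 43 = -5/8 - 43 = -349/8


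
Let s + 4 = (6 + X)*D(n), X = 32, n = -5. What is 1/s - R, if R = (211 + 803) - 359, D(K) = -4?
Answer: -102181/156 ≈ -655.01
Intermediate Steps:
s = -156 (s = -4 + (6 + 32)*(-4) = -4 + 38*(-4) = -4 - 152 = -156)
R = 655 (R = 1014 - 359 = 655)
1/s - R = 1/(-156) - 1*655 = -1/156 - 655 = -102181/156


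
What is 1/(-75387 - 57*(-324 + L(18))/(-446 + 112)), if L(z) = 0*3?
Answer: -167/12598863 ≈ -1.3255e-5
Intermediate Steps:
L(z) = 0
1/(-75387 - 57*(-324 + L(18))/(-446 + 112)) = 1/(-75387 - 57*(-324 + 0)/(-446 + 112)) = 1/(-75387 - (-18468)/(-334)) = 1/(-75387 - (-18468)*(-1)/334) = 1/(-75387 - 57*162/167) = 1/(-75387 - 9234/167) = 1/(-12598863/167) = -167/12598863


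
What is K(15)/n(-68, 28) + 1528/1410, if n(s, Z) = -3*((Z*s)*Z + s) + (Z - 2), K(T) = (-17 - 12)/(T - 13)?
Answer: 244713203/225834060 ≈ 1.0836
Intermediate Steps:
K(T) = -29/(-13 + T)
n(s, Z) = -2 + Z - 3*s - 3*s*Z² (n(s, Z) = -3*(s*Z² + s) + (-2 + Z) = -3*(s + s*Z²) + (-2 + Z) = (-3*s - 3*s*Z²) + (-2 + Z) = -2 + Z - 3*s - 3*s*Z²)
K(15)/n(-68, 28) + 1528/1410 = (-29/(-13 + 15))/(-2 + 28 - 3*(-68) - 3*(-68)*28²) + 1528/1410 = (-29/2)/(-2 + 28 + 204 - 3*(-68)*784) + 1528*(1/1410) = (-29*½)/(-2 + 28 + 204 + 159936) + 764/705 = -29/2/160166 + 764/705 = -29/2*1/160166 + 764/705 = -29/320332 + 764/705 = 244713203/225834060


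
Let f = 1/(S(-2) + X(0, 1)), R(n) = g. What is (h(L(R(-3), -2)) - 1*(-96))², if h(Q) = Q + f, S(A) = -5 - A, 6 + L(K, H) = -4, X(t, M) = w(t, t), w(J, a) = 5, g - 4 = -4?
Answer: 29929/4 ≈ 7482.3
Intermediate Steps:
g = 0 (g = 4 - 4 = 0)
R(n) = 0
X(t, M) = 5
L(K, H) = -10 (L(K, H) = -6 - 4 = -10)
f = ½ (f = 1/((-5 - 1*(-2)) + 5) = 1/((-5 + 2) + 5) = 1/(-3 + 5) = 1/2 = ½ ≈ 0.50000)
h(Q) = ½ + Q (h(Q) = Q + ½ = ½ + Q)
(h(L(R(-3), -2)) - 1*(-96))² = ((½ - 10) - 1*(-96))² = (-19/2 + 96)² = (173/2)² = 29929/4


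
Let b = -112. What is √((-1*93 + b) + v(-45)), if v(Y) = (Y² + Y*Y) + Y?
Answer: 10*√38 ≈ 61.644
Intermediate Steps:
v(Y) = Y + 2*Y² (v(Y) = (Y² + Y²) + Y = 2*Y² + Y = Y + 2*Y²)
√((-1*93 + b) + v(-45)) = √((-1*93 - 112) - 45*(1 + 2*(-45))) = √((-93 - 112) - 45*(1 - 90)) = √(-205 - 45*(-89)) = √(-205 + 4005) = √3800 = 10*√38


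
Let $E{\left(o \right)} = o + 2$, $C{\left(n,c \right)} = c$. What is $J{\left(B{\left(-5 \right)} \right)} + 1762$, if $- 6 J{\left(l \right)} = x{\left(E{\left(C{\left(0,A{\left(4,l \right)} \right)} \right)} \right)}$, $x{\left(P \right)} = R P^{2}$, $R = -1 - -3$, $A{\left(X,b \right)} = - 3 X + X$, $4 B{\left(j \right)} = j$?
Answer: $1750$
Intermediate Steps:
$B{\left(j \right)} = \frac{j}{4}$
$A{\left(X,b \right)} = - 2 X$
$R = 2$ ($R = -1 + 3 = 2$)
$E{\left(o \right)} = 2 + o$
$x{\left(P \right)} = 2 P^{2}$
$J{\left(l \right)} = -12$ ($J{\left(l \right)} = - \frac{2 \left(2 - 8\right)^{2}}{6} = - \frac{2 \left(-6\right)^{2}}{6} = - \frac{2 \cdot 36}{6} = \left(- \frac{1}{6}\right) 72 = -12$)
$J{\left(B{\left(-5 \right)} \right)} + 1762 = -12 + 1762 = 1750$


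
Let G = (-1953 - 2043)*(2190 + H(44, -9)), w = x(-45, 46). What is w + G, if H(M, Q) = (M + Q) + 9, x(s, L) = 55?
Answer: -8927009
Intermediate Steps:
H(M, Q) = 9 + M + Q
w = 55
G = -8927064 (G = (-1953 - 2043)*(2190 + (9 + 44 - 9)) = -3996*(2190 + 44) = -3996*2234 = -8927064)
w + G = 55 - 8927064 = -8927009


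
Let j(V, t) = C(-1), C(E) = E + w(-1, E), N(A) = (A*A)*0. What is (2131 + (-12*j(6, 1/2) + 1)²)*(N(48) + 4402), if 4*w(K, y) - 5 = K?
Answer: 9385064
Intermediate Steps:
w(K, y) = 5/4 + K/4
N(A) = 0 (N(A) = A²*0 = 0)
C(E) = 1 + E (C(E) = E + (5/4 + (¼)*(-1)) = E + (5/4 - ¼) = E + 1 = 1 + E)
j(V, t) = 0 (j(V, t) = 1 - 1 = 0)
(2131 + (-12*j(6, 1/2) + 1)²)*(N(48) + 4402) = (2131 + (-12*0 + 1)²)*(0 + 4402) = (2131 + (0 + 1)²)*4402 = (2131 + 1²)*4402 = (2131 + 1)*4402 = 2132*4402 = 9385064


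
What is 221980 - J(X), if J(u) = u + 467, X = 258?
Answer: 221255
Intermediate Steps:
J(u) = 467 + u
221980 - J(X) = 221980 - (467 + 258) = 221980 - 1*725 = 221980 - 725 = 221255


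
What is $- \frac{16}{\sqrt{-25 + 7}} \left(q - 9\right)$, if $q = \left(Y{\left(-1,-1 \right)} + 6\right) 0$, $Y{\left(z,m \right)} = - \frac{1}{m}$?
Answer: $- 24 i \sqrt{2} \approx - 33.941 i$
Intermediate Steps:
$q = 0$ ($q = \left(- \frac{1}{-1} + 6\right) 0 = \left(\left(-1\right) \left(-1\right) + 6\right) 0 = \left(1 + 6\right) 0 = 7 \cdot 0 = 0$)
$- \frac{16}{\sqrt{-25 + 7}} \left(q - 9\right) = - \frac{16}{\sqrt{-25 + 7}} \left(0 - 9\right) = - \frac{16}{\sqrt{-18}} \left(-9\right) = - \frac{16}{3 i \sqrt{2}} \left(-9\right) = - 16 \left(- \frac{i \sqrt{2}}{6}\right) \left(-9\right) = \frac{8 i \sqrt{2}}{3} \left(-9\right) = - 24 i \sqrt{2}$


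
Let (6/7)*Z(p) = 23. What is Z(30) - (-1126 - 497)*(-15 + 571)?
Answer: 5414489/6 ≈ 9.0242e+5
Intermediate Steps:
Z(p) = 161/6 (Z(p) = (7/6)*23 = 161/6)
Z(30) - (-1126 - 497)*(-15 + 571) = 161/6 - (-1126 - 497)*(-15 + 571) = 161/6 - (-1623)*556 = 161/6 - 1*(-902388) = 161/6 + 902388 = 5414489/6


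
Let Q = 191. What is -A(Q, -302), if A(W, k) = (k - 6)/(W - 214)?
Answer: -308/23 ≈ -13.391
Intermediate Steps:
A(W, k) = (-6 + k)/(-214 + W)
-A(Q, -302) = -(-6 - 302)/(-214 + 191) = -(-308)/(-23) = -(-1)*(-308)/23 = -1*308/23 = -308/23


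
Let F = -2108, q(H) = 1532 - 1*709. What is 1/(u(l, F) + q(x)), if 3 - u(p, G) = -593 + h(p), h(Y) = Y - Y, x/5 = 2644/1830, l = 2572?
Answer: 1/1419 ≈ 0.00070472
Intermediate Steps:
x = 1322/183 (x = 5*(2644/1830) = 5*(2644*(1/1830)) = 5*(1322/915) = 1322/183 ≈ 7.2240)
q(H) = 823 (q(H) = 1532 - 709 = 823)
h(Y) = 0
u(p, G) = 596 (u(p, G) = 3 - (-593 + 0) = 3 - 1*(-593) = 3 + 593 = 596)
1/(u(l, F) + q(x)) = 1/(596 + 823) = 1/1419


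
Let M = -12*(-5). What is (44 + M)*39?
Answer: 4056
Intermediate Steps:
M = 60
(44 + M)*39 = (44 + 60)*39 = 104*39 = 4056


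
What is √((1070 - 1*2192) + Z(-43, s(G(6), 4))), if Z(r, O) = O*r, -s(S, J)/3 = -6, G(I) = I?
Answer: 2*I*√474 ≈ 43.543*I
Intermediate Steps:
s(S, J) = 18 (s(S, J) = -3*(-6) = 18)
√((1070 - 1*2192) + Z(-43, s(G(6), 4))) = √((1070 - 1*2192) + 18*(-43)) = √((1070 - 2192) - 774) = √(-1122 - 774) = √(-1896) = 2*I*√474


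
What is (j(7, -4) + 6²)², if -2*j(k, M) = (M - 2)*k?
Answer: 3249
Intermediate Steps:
j(k, M) = -k*(-2 + M)/2 (j(k, M) = -(M - 2)*k/2 = -(-2 + M)*k/2 = -k*(-2 + M)/2)
(j(7, -4) + 6²)² = ((½)*7*(2 - 1*(-4)) + 6²)² = ((½)*7*(2 + 4) + 36)² = ((½)*7*6 + 36)² = (21 + 36)² = 57² = 3249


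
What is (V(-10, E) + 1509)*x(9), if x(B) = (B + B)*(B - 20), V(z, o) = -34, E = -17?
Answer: -292050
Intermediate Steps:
x(B) = 2*B*(-20 + B) (x(B) = (2*B)*(-20 + B) = 2*B*(-20 + B))
(V(-10, E) + 1509)*x(9) = (-34 + 1509)*(2*9*(-20 + 9)) = 1475*(2*9*(-11)) = 1475*(-198) = -292050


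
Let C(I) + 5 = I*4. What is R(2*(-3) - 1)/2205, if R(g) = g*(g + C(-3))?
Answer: 8/105 ≈ 0.076190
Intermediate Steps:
C(I) = -5 + 4*I (C(I) = -5 + I*4 = -5 + 4*I)
R(g) = g*(-17 + g) (R(g) = g*(g + (-5 + 4*(-3))) = g*(g + (-5 - 12)) = g*(g - 17) = g*(-17 + g))
R(2*(-3) - 1)/2205 = ((2*(-3) - 1)*(-17 + (2*(-3) - 1)))/2205 = ((-6 - 1)*(-17 + (-6 - 1)))*(1/2205) = -7*(-17 - 7)*(1/2205) = -7*(-24)*(1/2205) = 168*(1/2205) = 8/105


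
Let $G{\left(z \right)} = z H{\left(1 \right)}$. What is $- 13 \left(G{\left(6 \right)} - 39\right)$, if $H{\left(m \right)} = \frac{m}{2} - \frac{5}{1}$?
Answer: $858$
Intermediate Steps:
$H{\left(m \right)} = -5 + \frac{m}{2}$ ($H{\left(m \right)} = m \frac{1}{2} - 5 = \frac{m}{2} - 5 = -5 + \frac{m}{2}$)
$G{\left(z \right)} = - \frac{9 z}{2}$ ($G{\left(z \right)} = z \left(-5 + \frac{1}{2} \cdot 1\right) = z \left(-5 + \frac{1}{2}\right) = z \left(- \frac{9}{2}\right) = - \frac{9 z}{2}$)
$- 13 \left(G{\left(6 \right)} - 39\right) = - 13 \left(\left(- \frac{9}{2}\right) 6 - 39\right) = - 13 \left(-27 - 39\right) = \left(-13\right) \left(-66\right) = 858$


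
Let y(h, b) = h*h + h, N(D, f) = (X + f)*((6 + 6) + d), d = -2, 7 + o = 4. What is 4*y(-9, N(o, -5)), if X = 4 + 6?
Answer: 288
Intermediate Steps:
o = -3 (o = -7 + 4 = -3)
X = 10
N(D, f) = 100 + 10*f (N(D, f) = (10 + f)*((6 + 6) - 2) = (10 + f)*(12 - 2) = (10 + f)*10 = 100 + 10*f)
y(h, b) = h + h**2 (y(h, b) = h**2 + h = h + h**2)
4*y(-9, N(o, -5)) = 4*(-9*(1 - 9)) = 4*(-9*(-8)) = 4*72 = 288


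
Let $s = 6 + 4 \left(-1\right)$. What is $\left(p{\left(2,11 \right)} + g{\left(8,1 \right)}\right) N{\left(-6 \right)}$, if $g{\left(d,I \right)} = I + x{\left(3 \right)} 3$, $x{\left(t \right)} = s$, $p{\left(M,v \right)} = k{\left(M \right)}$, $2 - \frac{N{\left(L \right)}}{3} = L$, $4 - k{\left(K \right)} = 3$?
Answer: $192$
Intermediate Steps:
$k{\left(K \right)} = 1$ ($k{\left(K \right)} = 4 - 3 = 1$)
$N{\left(L \right)} = 6 - 3 L$
$p{\left(M,v \right)} = 1$
$s = 2$ ($s = 6 - 4 = 2$)
$x{\left(t \right)} = 2$
$g{\left(d,I \right)} = 6 + I$ ($g{\left(d,I \right)} = I + 2 \cdot 3 = I + 6 = 6 + I$)
$\left(p{\left(2,11 \right)} + g{\left(8,1 \right)}\right) N{\left(-6 \right)} = \left(1 + \left(6 + 1\right)\right) \left(6 - -18\right) = \left(1 + 7\right) \left(6 + 18\right) = 8 \cdot 24 = 192$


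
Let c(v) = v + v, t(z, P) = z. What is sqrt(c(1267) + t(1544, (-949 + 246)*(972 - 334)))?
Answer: sqrt(4078) ≈ 63.859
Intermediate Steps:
c(v) = 2*v
sqrt(c(1267) + t(1544, (-949 + 246)*(972 - 334))) = sqrt(2*1267 + 1544) = sqrt(2534 + 1544) = sqrt(4078)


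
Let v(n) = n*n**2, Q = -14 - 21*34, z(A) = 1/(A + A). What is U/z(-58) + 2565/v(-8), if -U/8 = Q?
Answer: -345901573/512 ≈ -6.7559e+5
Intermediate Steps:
z(A) = 1/(2*A)
Q = -728 (Q = -14 - 714 = -728)
U = 5824 (U = -8*(-728) = 5824)
v(n) = n**3
U/z(-58) + 2565/v(-8) = 5824/(((1/2)/(-58))) + 2565/((-8)**3) = 5824/(((1/2)*(-1/58))) + 2565/(-512) = 5824/(-1/116) + 2565*(-1/512) = 5824*(-116) - 2565/512 = -675584 - 2565/512 = -345901573/512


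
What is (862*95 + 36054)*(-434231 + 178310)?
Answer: -30184346424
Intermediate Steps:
(862*95 + 36054)*(-434231 + 178310) = (81890 + 36054)*(-255921) = 117944*(-255921) = -30184346424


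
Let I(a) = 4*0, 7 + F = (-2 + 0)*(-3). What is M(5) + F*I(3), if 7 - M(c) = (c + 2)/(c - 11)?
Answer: 49/6 ≈ 8.1667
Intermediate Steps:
F = -1 (F = -7 + (-2 + 0)*(-3) = -7 - 2*(-3) = -7 + 6 = -1)
M(c) = 7 - (2 + c)/(-11 + c) (M(c) = 7 - (c + 2)/(c - 11) = 7 - (2 + c)/(-11 + c))
I(a) = 0
M(5) + F*I(3) = (-79 + 6*5)/(-11 + 5) - 1*0 = (-79 + 30)/(-6) + 0 = -⅙*(-49) + 0 = 49/6 + 0 = 49/6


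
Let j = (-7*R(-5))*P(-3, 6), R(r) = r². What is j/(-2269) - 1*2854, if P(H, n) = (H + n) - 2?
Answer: -6475551/2269 ≈ -2853.9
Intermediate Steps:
P(H, n) = -2 + H + n
j = -175 (j = (-7*(-5)²)*(-2 - 3 + 6) = -7*25*1 = -175*1 = -175)
j/(-2269) - 1*2854 = -175/(-2269) - 1*2854 = -175*(-1/2269) - 2854 = 175/2269 - 2854 = -6475551/2269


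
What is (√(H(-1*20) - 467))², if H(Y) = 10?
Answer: -457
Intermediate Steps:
(√(H(-1*20) - 467))² = (√(10 - 467))² = (√(-457))² = (I*√457)² = -457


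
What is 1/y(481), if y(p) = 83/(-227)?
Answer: -227/83 ≈ -2.7349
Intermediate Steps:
y(p) = -83/227 (y(p) = 83*(-1/227) = -83/227)
1/y(481) = 1/(-83/227) = -227/83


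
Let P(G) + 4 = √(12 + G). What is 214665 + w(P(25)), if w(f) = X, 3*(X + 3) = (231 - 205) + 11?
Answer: 644023/3 ≈ 2.1467e+5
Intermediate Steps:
P(G) = -4 + √(12 + G)
X = 28/3 (X = -3 + ((231 - 205) + 11)/3 = -3 + (26 + 11)/3 = -3 + (⅓)*37 = -3 + 37/3 = 28/3 ≈ 9.3333)
w(f) = 28/3
214665 + w(P(25)) = 214665 + 28/3 = 644023/3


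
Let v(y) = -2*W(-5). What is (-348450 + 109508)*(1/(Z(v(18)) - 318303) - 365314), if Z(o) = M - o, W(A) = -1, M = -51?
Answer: 13894465805097735/159178 ≈ 8.7289e+10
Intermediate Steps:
v(y) = 2 (v(y) = -2*(-1) = 2)
Z(o) = -51 - o
(-348450 + 109508)*(1/(Z(v(18)) - 318303) - 365314) = (-348450 + 109508)*(1/((-51 - 1*2) - 318303) - 365314) = -238942*(1/((-51 - 2) - 318303) - 365314) = -238942*(1/(-53 - 318303) - 365314) = -238942*(1/(-318356) - 365314) = -238942*(-1/318356 - 365314) = -238942*(-116299903785/318356) = 13894465805097735/159178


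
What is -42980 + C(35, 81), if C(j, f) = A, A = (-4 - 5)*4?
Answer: -43016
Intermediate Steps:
A = -36 (A = -9*4 = -36)
C(j, f) = -36
-42980 + C(35, 81) = -42980 - 36 = -43016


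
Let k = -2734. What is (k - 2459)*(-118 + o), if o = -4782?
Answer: 25445700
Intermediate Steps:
(k - 2459)*(-118 + o) = (-2734 - 2459)*(-118 - 4782) = -5193*(-4900) = 25445700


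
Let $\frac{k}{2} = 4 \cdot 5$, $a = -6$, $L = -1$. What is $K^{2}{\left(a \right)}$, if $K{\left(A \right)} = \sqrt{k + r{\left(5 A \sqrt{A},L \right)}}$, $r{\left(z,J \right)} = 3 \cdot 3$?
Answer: $49$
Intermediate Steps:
$k = 40$ ($k = 2 \cdot 4 \cdot 5 = 2 \cdot 20 = 40$)
$r{\left(z,J \right)} = 9$
$K{\left(A \right)} = 7$ ($K{\left(A \right)} = \sqrt{40 + 9} = \sqrt{49} = 7$)
$K^{2}{\left(a \right)} = 7^{2} = 49$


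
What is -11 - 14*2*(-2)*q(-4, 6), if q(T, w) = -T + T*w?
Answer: -1131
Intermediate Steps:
-11 - 14*2*(-2)*q(-4, 6) = -11 - 14*2*(-2)*(-4*(-1 + 6)) = -11 - (-56)*(-4*5) = -11 - (-56)*(-20) = -11 - 14*80 = -11 - 1120 = -1131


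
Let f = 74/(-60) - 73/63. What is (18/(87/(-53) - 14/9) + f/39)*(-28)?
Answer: 85302478/535275 ≈ 159.36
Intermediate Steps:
f = -1507/630 (f = 74*(-1/60) - 73*1/63 = -37/30 - 73/63 = -1507/630 ≈ -2.3921)
(18/(87/(-53) - 14/9) + f/39)*(-28) = (18/(87/(-53) - 14/9) - 1507/630/39)*(-28) = (18/(87*(-1/53) - 14*1/9) - 1507/630*1/39)*(-28) = (18/(-87/53 - 14/9) - 1507/24570)*(-28) = (18/(-1525/477) - 1507/24570)*(-28) = (18*(-477/1525) - 1507/24570)*(-28) = (-8586/1525 - 1507/24570)*(-28) = -42651239/7493850*(-28) = 85302478/535275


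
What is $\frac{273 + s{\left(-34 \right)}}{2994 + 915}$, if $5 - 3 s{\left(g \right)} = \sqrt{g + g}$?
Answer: $\frac{824}{11727} - \frac{2 i \sqrt{17}}{11727} \approx 0.070265 - 0.00070318 i$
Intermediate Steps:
$s{\left(g \right)} = \frac{5}{3} - \frac{\sqrt{2} \sqrt{g}}{3}$ ($s{\left(g \right)} = \frac{5}{3} - \frac{\sqrt{g + g}}{3} = \frac{5}{3} - \frac{\sqrt{2 g}}{3} = \frac{5}{3} - \frac{\sqrt{2} \sqrt{g}}{3}$)
$\frac{273 + s{\left(-34 \right)}}{2994 + 915} = \frac{273 + \left(\frac{5}{3} - \frac{\sqrt{2} \sqrt{-34}}{3}\right)}{2994 + 915} = \frac{273 + \left(\frac{5}{3} - \frac{\sqrt{2} i \sqrt{34}}{3}\right)}{3909} = \left(273 + \left(\frac{5}{3} - \frac{2 i \sqrt{17}}{3}\right)\right) \frac{1}{3909} = \left(\frac{824}{3} - \frac{2 i \sqrt{17}}{3}\right) \frac{1}{3909} = \frac{824}{11727} - \frac{2 i \sqrt{17}}{11727}$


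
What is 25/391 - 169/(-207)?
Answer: 3098/3519 ≈ 0.88036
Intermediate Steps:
25/391 - 169/(-207) = 25*(1/391) - 169*(-1/207) = 25/391 + 169/207 = 3098/3519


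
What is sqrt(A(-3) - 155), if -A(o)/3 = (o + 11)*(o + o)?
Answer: I*sqrt(11) ≈ 3.3166*I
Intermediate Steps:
A(o) = -6*o*(11 + o) (A(o) = -3*(o + 11)*(o + o) = -3*(11 + o)*2*o = -6*o*(11 + o))
sqrt(A(-3) - 155) = sqrt(-6*(-3)*(11 - 3) - 155) = sqrt(-6*(-3)*8 - 155) = sqrt(144 - 155) = sqrt(-11) = I*sqrt(11)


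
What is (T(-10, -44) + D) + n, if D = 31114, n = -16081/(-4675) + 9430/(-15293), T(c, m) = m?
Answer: 54184012213/1743775 ≈ 31073.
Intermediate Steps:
n = 4922963/1743775 (n = -16081*(-1/4675) + 9430*(-1/15293) = 16081/4675 - 230/373 = 4922963/1743775 ≈ 2.8232)
(T(-10, -44) + D) + n = (-44 + 31114) + 4922963/1743775 = 31070 + 4922963/1743775 = 54184012213/1743775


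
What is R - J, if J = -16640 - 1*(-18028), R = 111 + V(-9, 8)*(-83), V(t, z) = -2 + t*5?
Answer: 2624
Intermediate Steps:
V(t, z) = -2 + 5*t
R = 4012 (R = 111 + (-2 + 5*(-9))*(-83) = 111 + (-2 - 45)*(-83) = 111 - 47*(-83) = 111 + 3901 = 4012)
J = 1388 (J = -16640 + 18028 = 1388)
R - J = 4012 - 1*1388 = 4012 - 1388 = 2624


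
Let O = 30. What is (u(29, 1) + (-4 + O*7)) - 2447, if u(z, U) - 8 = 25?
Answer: -2208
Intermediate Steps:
u(z, U) = 33 (u(z, U) = 8 + 25 = 33)
(u(29, 1) + (-4 + O*7)) - 2447 = (33 + (-4 + 30*7)) - 2447 = (33 + (-4 + 210)) - 2447 = (33 + 206) - 2447 = 239 - 2447 = -2208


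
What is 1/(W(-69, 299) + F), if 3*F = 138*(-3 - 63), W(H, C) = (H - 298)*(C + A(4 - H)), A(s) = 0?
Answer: -1/112769 ≈ -8.8677e-6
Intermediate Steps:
W(H, C) = C*(-298 + H) (W(H, C) = (H - 298)*(C + 0) = (-298 + H)*C = C*(-298 + H))
F = -3036 (F = (138*(-3 - 63))/3 = (138*(-66))/3 = (⅓)*(-9108) = -3036)
1/(W(-69, 299) + F) = 1/(299*(-298 - 69) - 3036) = 1/(299*(-367) - 3036) = 1/(-109733 - 3036) = 1/(-112769) = -1/112769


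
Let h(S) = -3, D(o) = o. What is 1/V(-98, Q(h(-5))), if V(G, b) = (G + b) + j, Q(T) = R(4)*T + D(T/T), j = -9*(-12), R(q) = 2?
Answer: ⅕ ≈ 0.20000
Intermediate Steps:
j = 108
Q(T) = 1 + 2*T (Q(T) = 2*T + T/T = 2*T + 1 = 1 + 2*T)
V(G, b) = 108 + G + b (V(G, b) = (G + b) + 108 = 108 + G + b)
1/V(-98, Q(h(-5))) = 1/(108 - 98 + (1 + 2*(-3))) = 1/(108 - 98 + (1 - 6)) = 1/(108 - 98 - 5) = 1/5 = ⅕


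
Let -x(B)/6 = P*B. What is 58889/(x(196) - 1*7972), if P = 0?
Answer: -58889/7972 ≈ -7.3870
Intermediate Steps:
x(B) = 0 (x(B) = -0*B = -6*0 = 0)
58889/(x(196) - 1*7972) = 58889/(0 - 1*7972) = 58889/(0 - 7972) = 58889/(-7972) = 58889*(-1/7972) = -58889/7972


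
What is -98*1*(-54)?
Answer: 5292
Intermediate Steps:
-98*1*(-54) = -98*(-54) = 5292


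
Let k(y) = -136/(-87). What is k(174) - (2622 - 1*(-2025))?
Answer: -404153/87 ≈ -4645.4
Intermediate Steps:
k(y) = 136/87 (k(y) = -136*(-1/87) = 136/87)
k(174) - (2622 - 1*(-2025)) = 136/87 - (2622 - 1*(-2025)) = 136/87 - (2622 + 2025) = 136/87 - 1*4647 = 136/87 - 4647 = -404153/87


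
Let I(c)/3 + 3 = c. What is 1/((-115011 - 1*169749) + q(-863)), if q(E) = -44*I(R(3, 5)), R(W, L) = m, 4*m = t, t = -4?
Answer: -1/284232 ≈ -3.5183e-6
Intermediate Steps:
m = -1 (m = (¼)*(-4) = -1)
R(W, L) = -1
I(c) = -9 + 3*c
q(E) = 528 (q(E) = -44*(-9 + 3*(-1)) = -44*(-9 - 3) = -44*(-12) = 528)
1/((-115011 - 1*169749) + q(-863)) = 1/((-115011 - 1*169749) + 528) = 1/((-115011 - 169749) + 528) = 1/(-284760 + 528) = 1/(-284232) = -1/284232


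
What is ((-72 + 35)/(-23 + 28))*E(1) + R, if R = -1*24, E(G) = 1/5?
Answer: -637/25 ≈ -25.480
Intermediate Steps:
E(G) = ⅕
R = -24
((-72 + 35)/(-23 + 28))*E(1) + R = ((-72 + 35)/(-23 + 28))*(⅕) - 24 = -37/5*(⅕) - 24 = -37*⅕*(⅕) - 24 = -37/5*⅕ - 24 = -37/25 - 24 = -637/25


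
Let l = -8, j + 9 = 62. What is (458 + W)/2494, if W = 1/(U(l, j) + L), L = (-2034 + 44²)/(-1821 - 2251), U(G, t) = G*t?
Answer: 197675217/1076429105 ≈ 0.18364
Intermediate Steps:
j = 53 (j = -9 + 62 = 53)
L = 49/2036 (L = (-2034 + 1936)/(-4072) = -98*(-1/4072) = 49/2036 ≈ 0.024067)
W = -2036/863215 (W = 1/(-8*53 + 49/2036) = 1/(-424 + 49/2036) = 1/(-863215/2036) = -2036/863215 ≈ -0.0023586)
(458 + W)/2494 = (458 - 2036/863215)/2494 = (395350434/863215)*(1/2494) = 197675217/1076429105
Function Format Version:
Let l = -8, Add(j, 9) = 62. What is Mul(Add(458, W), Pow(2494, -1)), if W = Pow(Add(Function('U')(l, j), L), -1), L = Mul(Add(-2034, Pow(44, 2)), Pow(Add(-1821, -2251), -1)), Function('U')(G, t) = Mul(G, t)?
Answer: Rational(197675217, 1076429105) ≈ 0.18364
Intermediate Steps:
j = 53 (j = Add(-9, 62) = 53)
L = Rational(49, 2036) (L = Mul(Add(-2034, 1936), Pow(-4072, -1)) = Mul(-98, Rational(-1, 4072)) = Rational(49, 2036) ≈ 0.024067)
W = Rational(-2036, 863215) (W = Pow(Add(Mul(-8, 53), Rational(49, 2036)), -1) = Pow(Add(-424, Rational(49, 2036)), -1) = Pow(Rational(-863215, 2036), -1) = Rational(-2036, 863215) ≈ -0.0023586)
Mul(Add(458, W), Pow(2494, -1)) = Mul(Add(458, Rational(-2036, 863215)), Pow(2494, -1)) = Mul(Rational(395350434, 863215), Rational(1, 2494)) = Rational(197675217, 1076429105)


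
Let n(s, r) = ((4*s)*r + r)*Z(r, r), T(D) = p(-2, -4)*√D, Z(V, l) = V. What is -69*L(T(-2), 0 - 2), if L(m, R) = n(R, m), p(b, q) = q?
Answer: -15456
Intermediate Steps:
T(D) = -4*√D
n(s, r) = r*(r + 4*r*s) (n(s, r) = ((4*s)*r + r)*r = (4*r*s + r)*r = (r + 4*r*s)*r = r*(r + 4*r*s))
L(m, R) = m²*(1 + 4*R)
-69*L(T(-2), 0 - 2) = -69*(-4*I*√2)²*(1 + 4*(0 - 2)) = -69*(-4*I*√2)²*(1 + 4*(-2)) = -69*(-4*I*√2)²*(1 - 8) = -(-2208)*(-7) = -69*224 = -15456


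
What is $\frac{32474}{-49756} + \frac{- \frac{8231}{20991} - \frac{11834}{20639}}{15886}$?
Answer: $- \frac{2149211842858826}{3292671902814021} \approx -0.65273$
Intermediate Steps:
$\frac{32474}{-49756} + \frac{- \frac{8231}{20991} - \frac{11834}{20639}}{15886} = 32474 \left(- \frac{1}{49756}\right) + \left(\left(-8231\right) \frac{1}{20991} - \frac{11834}{20639}\right) \frac{1}{15886} = - \frac{16237}{24878} + \left(- \frac{8231}{20991} - \frac{11834}{20639}\right) \frac{1}{15886} = - \frac{16237}{24878} - \frac{32175931}{529411030278} = - \frac{2149211842858826}{3292671902814021}$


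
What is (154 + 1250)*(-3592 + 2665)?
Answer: -1301508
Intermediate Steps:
(154 + 1250)*(-3592 + 2665) = 1404*(-927) = -1301508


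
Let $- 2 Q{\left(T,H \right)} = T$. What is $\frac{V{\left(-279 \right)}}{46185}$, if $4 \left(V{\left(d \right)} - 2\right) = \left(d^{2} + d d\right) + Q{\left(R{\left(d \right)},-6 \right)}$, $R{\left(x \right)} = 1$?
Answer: $\frac{103793}{123160} \approx 0.84275$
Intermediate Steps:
$Q{\left(T,H \right)} = - \frac{T}{2}$
$V{\left(d \right)} = \frac{15}{8} + \frac{d^{2}}{2}$ ($V{\left(d \right)} = 2 + \frac{\left(d^{2} + d d\right) - \frac{1}{2}}{4} = 2 + \frac{\left(d^{2} + d^{2}\right) - \frac{1}{2}}{4} = 2 + \frac{2 d^{2} - \frac{1}{2}}{4} = 2 + \frac{- \frac{1}{2} + 2 d^{2}}{4} = 2 + \left(- \frac{1}{8} + \frac{d^{2}}{2}\right) = \frac{15}{8} + \frac{d^{2}}{2}$)
$\frac{V{\left(-279 \right)}}{46185} = \frac{\frac{15}{8} + \frac{\left(-279\right)^{2}}{2}}{46185} = \left(\frac{15}{8} + \frac{1}{2} \cdot 77841\right) \frac{1}{46185} = \left(\frac{15}{8} + \frac{77841}{2}\right) \frac{1}{46185} = \frac{311379}{8} \cdot \frac{1}{46185} = \frac{103793}{123160}$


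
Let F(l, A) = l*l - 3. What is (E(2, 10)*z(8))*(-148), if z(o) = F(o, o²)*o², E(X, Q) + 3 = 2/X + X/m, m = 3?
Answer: 2311168/3 ≈ 7.7039e+5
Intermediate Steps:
F(l, A) = -3 + l² (F(l, A) = l² - 3 = -3 + l²)
E(X, Q) = -3 + 2/X + X/3 (E(X, Q) = -3 + (2/X + X/3) = -3 + 2/X + X/3)
z(o) = o²*(-3 + o²) (z(o) = (-3 + o²)*o² = o²*(-3 + o²))
(E(2, 10)*z(8))*(-148) = ((-3 + 2/2 + (⅓)*2)*(8²*(-3 + 8²)))*(-148) = ((-3 + 2*(½) + ⅔)*(64*(-3 + 64)))*(-148) = ((-3 + 1 + ⅔)*(64*61))*(-148) = -4/3*3904*(-148) = -15616/3*(-148) = 2311168/3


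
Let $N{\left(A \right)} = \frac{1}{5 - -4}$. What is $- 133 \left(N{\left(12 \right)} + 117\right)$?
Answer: $- \frac{140182}{9} \approx -15576.0$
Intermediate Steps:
$N{\left(A \right)} = \frac{1}{9}$ ($N{\left(A \right)} = \frac{1}{5 + 4} = \frac{1}{9}$)
$- 133 \left(N{\left(12 \right)} + 117\right) = - 133 \left(\frac{1}{9} + 117\right) = \left(-133\right) \frac{1054}{9} = - \frac{140182}{9}$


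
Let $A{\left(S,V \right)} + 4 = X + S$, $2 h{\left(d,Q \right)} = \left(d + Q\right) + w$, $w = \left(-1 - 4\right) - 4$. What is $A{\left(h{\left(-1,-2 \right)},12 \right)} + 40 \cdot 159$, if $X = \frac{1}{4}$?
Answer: $\frac{25401}{4} \approx 6350.3$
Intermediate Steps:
$w = -9$ ($w = -5 - 4 = -9$)
$X = \frac{1}{4} \approx 0.25$
$h{\left(d,Q \right)} = - \frac{9}{2} + \frac{Q}{2} + \frac{d}{2}$ ($h{\left(d,Q \right)} = \frac{\left(d + Q\right) - 9}{2} = \frac{\left(Q + d\right) - 9}{2} = \frac{-9 + Q + d}{2} = - \frac{9}{2} + \frac{Q}{2} + \frac{d}{2}$)
$A{\left(S,V \right)} = - \frac{15}{4} + S$ ($A{\left(S,V \right)} = -4 + \left(\frac{1}{4} + S\right) = - \frac{15}{4} + S$)
$A{\left(h{\left(-1,-2 \right)},12 \right)} + 40 \cdot 159 = \left(- \frac{15}{4} + \left(- \frac{9}{2} + \frac{1}{2} \left(-2\right) + \frac{1}{2} \left(-1\right)\right)\right) + 40 \cdot 159 = \left(- \frac{15}{4} - 6\right) + 6360 = - \frac{39}{4} + 6360 = \frac{25401}{4}$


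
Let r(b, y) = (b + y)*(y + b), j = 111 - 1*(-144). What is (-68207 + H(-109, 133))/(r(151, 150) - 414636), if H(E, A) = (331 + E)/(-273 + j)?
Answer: 204658/972105 ≈ 0.21053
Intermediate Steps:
j = 255 (j = 111 + 144 = 255)
H(E, A) = -331/18 - E/18 (H(E, A) = (331 + E)/(-273 + 255) = (331 + E)/(-18) = (331 + E)*(-1/18) = -331/18 - E/18)
r(b, y) = (b + y)² (r(b, y) = (b + y)*(b + y) = (b + y)²)
(-68207 + H(-109, 133))/(r(151, 150) - 414636) = (-68207 + (-331/18 - 1/18*(-109)))/((151 + 150)² - 414636) = (-68207 + (-331/18 + 109/18))/(301² - 414636) = (-68207 - 37/3)/(90601 - 414636) = -204658/3/(-324035) = -204658/3*(-1/324035) = 204658/972105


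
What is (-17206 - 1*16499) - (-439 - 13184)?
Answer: -20082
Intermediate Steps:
(-17206 - 1*16499) - (-439 - 13184) = (-17206 - 16499) - 1*(-13623) = -33705 + 13623 = -20082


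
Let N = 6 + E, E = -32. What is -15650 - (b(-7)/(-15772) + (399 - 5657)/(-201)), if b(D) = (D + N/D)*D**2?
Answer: -49696153337/3170172 ≈ -15676.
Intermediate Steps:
N = -26 (N = 6 - 32 = -26)
b(D) = D**2*(D - 26/D) (b(D) = (D - 26/D)*D**2 = D**2*(D - 26/D))
-15650 - (b(-7)/(-15772) + (399 - 5657)/(-201)) = -15650 - (-7*(-26 + (-7)**2)/(-15772) + (399 - 5657)/(-201)) = -15650 - (-7*(-26 + 49)*(-1/15772) - 5258*(-1/201)) = -15650 - (-7*23*(-1/15772) + 5258/201) = -15650 - (-161*(-1/15772) + 5258/201) = -15650 - (161/15772 + 5258/201) = -15650 - 1*82961537/3170172 = -15650 - 82961537/3170172 = -49696153337/3170172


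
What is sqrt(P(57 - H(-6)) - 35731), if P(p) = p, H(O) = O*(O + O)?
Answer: I*sqrt(35746) ≈ 189.07*I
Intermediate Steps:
H(O) = 2*O**2 (H(O) = O*(2*O) = 2*O**2)
sqrt(P(57 - H(-6)) - 35731) = sqrt((57 - 2*(-6)**2) - 35731) = sqrt((57 - 2*36) - 35731) = sqrt((57 - 1*72) - 35731) = sqrt((57 - 72) - 35731) = sqrt(-15 - 35731) = sqrt(-35746) = I*sqrt(35746)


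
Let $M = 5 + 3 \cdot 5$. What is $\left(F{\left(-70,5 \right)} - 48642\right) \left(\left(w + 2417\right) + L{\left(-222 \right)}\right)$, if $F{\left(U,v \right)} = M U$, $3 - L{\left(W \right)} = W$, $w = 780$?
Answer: $-171243724$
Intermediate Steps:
$M = 20$ ($M = 5 + 15 = 20$)
$L{\left(W \right)} = 3 - W$
$F{\left(U,v \right)} = 20 U$
$\left(F{\left(-70,5 \right)} - 48642\right) \left(\left(w + 2417\right) + L{\left(-222 \right)}\right) = \left(20 \left(-70\right) - 48642\right) \left(\left(780 + 2417\right) + \left(3 - -222\right)\right) = \left(-1400 - 48642\right) \left(3197 + \left(3 + 222\right)\right) = - 50042 \left(3197 + 225\right) = \left(-50042\right) 3422 = -171243724$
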